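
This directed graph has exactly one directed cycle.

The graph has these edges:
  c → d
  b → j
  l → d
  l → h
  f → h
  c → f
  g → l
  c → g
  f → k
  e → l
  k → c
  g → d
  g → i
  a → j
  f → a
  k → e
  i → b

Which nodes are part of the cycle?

c, f, k

DFS with gray/black marking from f:
f gray
  k gray
    c gray
      g gray
        d gray
        d black
        l gray
          h gray
          h black
          l→d: d black — skip
        l black
        i gray
          b gray
            j gray
            j black
          b black
        i black
      g black
      c→f: f is gray → back edge
Back edge closes the cycle f → k → c → f; its vertices are {c, f, k}.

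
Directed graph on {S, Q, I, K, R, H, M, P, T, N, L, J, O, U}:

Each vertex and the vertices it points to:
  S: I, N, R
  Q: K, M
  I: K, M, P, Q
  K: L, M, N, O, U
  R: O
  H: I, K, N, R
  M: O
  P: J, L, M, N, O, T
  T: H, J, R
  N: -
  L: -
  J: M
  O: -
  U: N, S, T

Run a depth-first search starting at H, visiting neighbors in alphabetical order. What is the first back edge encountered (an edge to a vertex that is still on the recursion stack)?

S→I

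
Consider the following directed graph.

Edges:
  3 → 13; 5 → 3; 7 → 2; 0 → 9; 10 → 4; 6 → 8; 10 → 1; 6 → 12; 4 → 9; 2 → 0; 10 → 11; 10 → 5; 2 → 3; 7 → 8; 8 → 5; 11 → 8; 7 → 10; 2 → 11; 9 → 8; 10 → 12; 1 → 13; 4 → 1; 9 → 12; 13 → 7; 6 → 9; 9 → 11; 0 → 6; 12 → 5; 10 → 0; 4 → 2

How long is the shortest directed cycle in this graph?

For each vertex v, BFS finds the shortest path from v back to v.
The shortest such closed walk is 7 → 10 → 1 → 13 → 7, length 4.

4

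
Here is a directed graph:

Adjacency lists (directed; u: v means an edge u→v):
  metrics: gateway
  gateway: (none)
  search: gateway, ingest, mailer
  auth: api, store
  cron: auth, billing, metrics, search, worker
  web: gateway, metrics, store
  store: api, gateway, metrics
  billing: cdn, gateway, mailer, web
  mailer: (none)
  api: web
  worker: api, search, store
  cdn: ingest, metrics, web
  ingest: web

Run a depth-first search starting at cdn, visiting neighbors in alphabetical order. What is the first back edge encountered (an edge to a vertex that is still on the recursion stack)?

api->web

DFS from cdn (visiting neighbors in alphabetical order); mark gray on enter, black on exit:
cdn gray
  ingest gray
    web gray
      gateway gray
      gateway black
      metrics gray
        metrics→gateway: gateway black — skip
      metrics black
      store gray
        api gray
          api→web: web is gray → back edge
First back edge: api → web.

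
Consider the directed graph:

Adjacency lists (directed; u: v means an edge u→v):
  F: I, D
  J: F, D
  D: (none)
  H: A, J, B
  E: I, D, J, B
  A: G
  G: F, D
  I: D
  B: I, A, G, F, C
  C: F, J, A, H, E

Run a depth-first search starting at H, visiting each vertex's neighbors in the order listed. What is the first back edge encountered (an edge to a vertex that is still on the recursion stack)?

C->H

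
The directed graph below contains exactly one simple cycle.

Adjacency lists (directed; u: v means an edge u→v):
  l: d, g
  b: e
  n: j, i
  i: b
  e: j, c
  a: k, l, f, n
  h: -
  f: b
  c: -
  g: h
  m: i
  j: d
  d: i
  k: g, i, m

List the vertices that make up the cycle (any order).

b, d, e, i, j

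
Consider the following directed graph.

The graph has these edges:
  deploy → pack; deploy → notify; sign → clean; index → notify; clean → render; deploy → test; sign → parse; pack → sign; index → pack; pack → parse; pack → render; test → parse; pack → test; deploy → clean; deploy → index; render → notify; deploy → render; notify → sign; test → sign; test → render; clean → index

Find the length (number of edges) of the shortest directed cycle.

4

For each vertex v, BFS finds the shortest path from v back to v.
The shortest such closed walk is index → notify → sign → clean → index, length 4.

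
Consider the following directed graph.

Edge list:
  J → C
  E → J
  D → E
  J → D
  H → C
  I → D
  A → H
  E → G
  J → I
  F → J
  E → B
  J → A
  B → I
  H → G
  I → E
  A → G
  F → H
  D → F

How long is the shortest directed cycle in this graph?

3

For each vertex v, BFS finds the shortest path from v back to v.
The shortest such closed walk is J → I → E → J, length 3.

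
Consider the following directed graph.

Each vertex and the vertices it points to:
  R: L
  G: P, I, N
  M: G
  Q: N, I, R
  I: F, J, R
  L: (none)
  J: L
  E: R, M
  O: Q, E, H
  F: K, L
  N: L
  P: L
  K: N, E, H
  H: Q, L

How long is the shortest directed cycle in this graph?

For each vertex v, BFS finds the shortest path from v back to v.
The shortest such closed walk is H → Q → I → F → K → H, length 5.

5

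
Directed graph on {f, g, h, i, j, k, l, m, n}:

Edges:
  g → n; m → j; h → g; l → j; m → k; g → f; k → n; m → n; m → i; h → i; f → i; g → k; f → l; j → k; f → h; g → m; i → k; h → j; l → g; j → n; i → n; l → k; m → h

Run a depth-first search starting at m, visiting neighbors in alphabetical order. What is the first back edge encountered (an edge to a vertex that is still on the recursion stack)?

f→h

DFS from m (visiting neighbors in alphabetical order); mark gray on enter, black on exit:
m gray
  h gray
    g gray
      f gray
        f→h: h is gray → back edge
First back edge: f → h.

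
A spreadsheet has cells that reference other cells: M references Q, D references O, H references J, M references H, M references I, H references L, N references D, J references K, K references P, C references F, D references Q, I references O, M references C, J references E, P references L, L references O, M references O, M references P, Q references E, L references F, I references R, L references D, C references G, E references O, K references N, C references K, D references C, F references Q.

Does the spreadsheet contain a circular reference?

DFS with white/gray/black marking, starting from M:
M gray
  I gray
    R gray
    R black
    O gray
    O black
  I black
  M→O: O black — skip
  P gray
    L gray
      L→O: O black — skip
      F gray
        Q gray
          E gray
            E→O: O black — skip
          E black
        Q black
      F black
      D gray
        C gray
          K gray
            N gray
              N→D: D is gray → back edge
Back edge found, so a cycle exists: D → C → K → N → D.

Yes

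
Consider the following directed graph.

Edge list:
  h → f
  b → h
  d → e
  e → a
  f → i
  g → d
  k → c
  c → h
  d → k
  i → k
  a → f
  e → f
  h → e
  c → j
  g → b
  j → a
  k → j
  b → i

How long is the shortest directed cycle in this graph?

5

For each vertex v, BFS finds the shortest path from v back to v.
The shortest such closed walk is h → f → i → k → c → h, length 5.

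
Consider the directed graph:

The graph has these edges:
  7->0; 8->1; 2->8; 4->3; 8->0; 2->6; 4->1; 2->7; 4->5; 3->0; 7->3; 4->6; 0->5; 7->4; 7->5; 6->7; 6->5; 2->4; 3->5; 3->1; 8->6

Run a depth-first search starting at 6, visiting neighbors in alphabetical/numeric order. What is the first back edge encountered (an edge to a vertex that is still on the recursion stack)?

DFS from 6 (visiting neighbors in alphabetical/numeric order); mark gray on enter, black on exit:
6 gray
  5 gray
  5 black
  7 gray
    0 gray
      0→5: 5 black — skip
    0 black
    3 gray
      3→0: 0 black — skip
      1 gray
      1 black
      3→5: 5 black — skip
    3 black
    4 gray
      4→1: 1 black — skip
      4→3: 3 black — skip
      4→5: 5 black — skip
      4→6: 6 is gray → back edge
First back edge: 4 → 6.

4->6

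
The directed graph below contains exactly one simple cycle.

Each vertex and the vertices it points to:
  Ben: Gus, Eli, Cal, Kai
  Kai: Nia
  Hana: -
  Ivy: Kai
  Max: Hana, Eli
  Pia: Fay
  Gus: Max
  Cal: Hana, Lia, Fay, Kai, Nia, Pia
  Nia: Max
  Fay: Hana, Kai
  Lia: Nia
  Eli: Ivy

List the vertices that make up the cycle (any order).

Eli, Ivy, Kai, Max, Nia

DFS with gray/black marking from Max:
Max gray
  Hana gray
  Hana black
  Eli gray
    Ivy gray
      Kai gray
        Nia gray
          Nia→Max: Max is gray → back edge
Back edge closes the cycle Max → Eli → Ivy → Kai → Nia → Max; its vertices are {Eli, Ivy, Kai, Max, Nia}.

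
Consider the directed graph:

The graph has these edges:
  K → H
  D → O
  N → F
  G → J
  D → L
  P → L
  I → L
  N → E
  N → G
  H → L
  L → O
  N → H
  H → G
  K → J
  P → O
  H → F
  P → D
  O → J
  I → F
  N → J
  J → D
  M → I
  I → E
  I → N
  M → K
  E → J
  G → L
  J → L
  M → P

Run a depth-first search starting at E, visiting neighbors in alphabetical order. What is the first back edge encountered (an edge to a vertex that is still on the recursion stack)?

DFS from E (visiting neighbors in alphabetical order); mark gray on enter, black on exit:
E gray
  J gray
    D gray
      L gray
        O gray
          O→J: J is gray → back edge
First back edge: O → J.

O→J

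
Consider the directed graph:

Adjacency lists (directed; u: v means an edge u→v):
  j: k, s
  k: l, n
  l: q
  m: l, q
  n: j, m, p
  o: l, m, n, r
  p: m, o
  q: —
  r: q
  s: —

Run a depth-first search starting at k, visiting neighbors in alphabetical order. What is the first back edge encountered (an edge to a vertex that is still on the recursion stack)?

DFS from k (visiting neighbors in alphabetical order); mark gray on enter, black on exit:
k gray
  l gray
    q gray
    q black
  l black
  n gray
    j gray
      j→k: k is gray → back edge
First back edge: j → k.

j→k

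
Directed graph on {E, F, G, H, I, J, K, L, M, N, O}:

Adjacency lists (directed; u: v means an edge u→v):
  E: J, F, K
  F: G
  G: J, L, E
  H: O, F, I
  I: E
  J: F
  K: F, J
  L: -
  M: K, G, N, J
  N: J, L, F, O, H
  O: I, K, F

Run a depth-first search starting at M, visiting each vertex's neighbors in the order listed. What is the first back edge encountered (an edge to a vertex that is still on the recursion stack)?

J->F

DFS from M (visiting each vertex's neighbors in the order listed); mark gray on enter, black on exit:
M gray
  K gray
    F gray
      G gray
        J gray
          J→F: F is gray → back edge
First back edge: J → F.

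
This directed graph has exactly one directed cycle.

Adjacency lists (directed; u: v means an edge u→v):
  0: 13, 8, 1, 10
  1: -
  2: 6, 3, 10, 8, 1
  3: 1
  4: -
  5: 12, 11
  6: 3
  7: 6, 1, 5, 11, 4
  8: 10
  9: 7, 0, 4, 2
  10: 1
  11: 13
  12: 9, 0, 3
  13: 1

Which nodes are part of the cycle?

5, 7, 9, 12

DFS with gray/black marking from 12:
12 gray
  9 gray
    7 gray
      6 gray
        3 gray
          1 gray
          1 black
        3 black
      6 black
      7→1: 1 black — skip
      5 gray
        5→12: 12 is gray → back edge
Back edge closes the cycle 12 → 9 → 7 → 5 → 12; its vertices are {5, 7, 9, 12}.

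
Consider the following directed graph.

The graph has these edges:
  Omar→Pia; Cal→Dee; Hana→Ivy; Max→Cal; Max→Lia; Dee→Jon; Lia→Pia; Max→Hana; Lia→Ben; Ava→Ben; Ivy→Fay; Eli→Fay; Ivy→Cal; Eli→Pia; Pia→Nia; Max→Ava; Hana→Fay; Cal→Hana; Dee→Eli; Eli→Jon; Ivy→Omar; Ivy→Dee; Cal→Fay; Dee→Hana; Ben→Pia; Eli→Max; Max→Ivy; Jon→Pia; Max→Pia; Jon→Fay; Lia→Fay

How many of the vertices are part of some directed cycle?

6

A vertex is on a directed cycle iff it belongs to a strongly connected component of size ≥ 2 (or has a self-loop).
The vertices on cycles are {Cal, Dee, Eli, Ivy, Max, Hana} — 6 in total.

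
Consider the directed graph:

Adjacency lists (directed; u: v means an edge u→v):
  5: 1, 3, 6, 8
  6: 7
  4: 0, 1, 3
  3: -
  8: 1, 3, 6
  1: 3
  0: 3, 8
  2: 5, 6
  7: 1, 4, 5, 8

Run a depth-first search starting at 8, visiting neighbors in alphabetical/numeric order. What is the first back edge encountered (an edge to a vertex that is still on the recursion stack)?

0->8

DFS from 8 (visiting neighbors in alphabetical/numeric order); mark gray on enter, black on exit:
8 gray
  1 gray
    3 gray
    3 black
  1 black
  8→3: 3 black — skip
  6 gray
    7 gray
      7→1: 1 black — skip
      4 gray
        0 gray
          0→3: 3 black — skip
          0→8: 8 is gray → back edge
First back edge: 0 → 8.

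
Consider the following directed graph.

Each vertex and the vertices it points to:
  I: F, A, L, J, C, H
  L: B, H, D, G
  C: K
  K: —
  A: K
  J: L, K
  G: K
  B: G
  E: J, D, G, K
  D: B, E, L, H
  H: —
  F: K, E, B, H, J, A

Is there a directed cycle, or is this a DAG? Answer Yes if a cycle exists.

Yes

DFS with white/gray/black marking, starting from I:
I gray
  F gray
    K gray
    K black
    E gray
      J gray
        L gray
          B gray
            G gray
              G→K: K black — skip
            G black
          B black
          H gray
          H black
          D gray
            D→B: B black — skip
            D→E: E is gray → back edge
Back edge found, so a cycle exists: E → J → L → D → E.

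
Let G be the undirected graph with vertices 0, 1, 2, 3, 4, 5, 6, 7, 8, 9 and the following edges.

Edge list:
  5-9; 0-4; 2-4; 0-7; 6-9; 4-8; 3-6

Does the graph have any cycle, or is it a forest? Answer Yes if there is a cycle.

DFS, tracking each vertex's parent; an edge to a visited non-parent vertex closes a cycle.
Start from 2:
visit 2 (parent –)
  visit 4 (parent 2)
    4–2: parent, skip
    visit 0 (parent 4)
      visit 7 (parent 0)
        7–0: parent, skip
      0–4: parent, skip
    visit 8 (parent 4)
      8–4: parent, skip
visit 1 (parent –)
visit 3 (parent –)
  visit 6 (parent 3)
    visit 9 (parent 6)
      9–6: parent, skip
      visit 5 (parent 9)
        5–9: parent, skip
    6–3: parent, skip
No non-parent visited neighbor found — the graph is a forest.

No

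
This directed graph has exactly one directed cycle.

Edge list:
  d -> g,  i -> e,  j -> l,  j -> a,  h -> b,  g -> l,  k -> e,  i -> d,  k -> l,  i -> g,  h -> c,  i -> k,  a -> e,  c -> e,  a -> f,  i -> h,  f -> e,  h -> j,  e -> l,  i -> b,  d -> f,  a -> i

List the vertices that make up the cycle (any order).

DFS with gray/black marking from i:
i gray
  b gray
  b black
  d gray
    f gray
      e gray
        l gray
        l black
      e black
    f black
    g gray
      g→l: l black — skip
    g black
  d black
  h gray
    c gray
      c→e: e black — skip
    c black
    j gray
      j→l: l black — skip
      a gray
        a→i: i is gray → back edge
Back edge closes the cycle i → h → j → a → i; its vertices are {a, h, i, j}.

a, h, i, j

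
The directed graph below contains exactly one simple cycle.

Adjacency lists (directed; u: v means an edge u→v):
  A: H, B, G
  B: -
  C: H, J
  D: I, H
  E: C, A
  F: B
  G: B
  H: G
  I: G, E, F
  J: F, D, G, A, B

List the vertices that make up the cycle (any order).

DFS with gray/black marking from J:
J gray
  F gray
    B gray
    B black
  F black
  D gray
    I gray
      G gray
        G→B: B black — skip
      G black
      E gray
        C gray
          H gray
            H→G: G black — skip
          H black
          C→J: J is gray → back edge
Back edge closes the cycle J → D → I → E → C → J; its vertices are {C, D, E, I, J}.

C, D, E, I, J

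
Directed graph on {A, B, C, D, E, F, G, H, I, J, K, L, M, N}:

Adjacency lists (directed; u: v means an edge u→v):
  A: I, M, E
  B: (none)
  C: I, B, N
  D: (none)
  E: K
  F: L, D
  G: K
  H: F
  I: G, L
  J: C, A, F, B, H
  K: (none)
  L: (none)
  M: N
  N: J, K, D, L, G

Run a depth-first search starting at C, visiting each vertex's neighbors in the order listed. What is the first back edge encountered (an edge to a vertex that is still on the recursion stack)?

J→C

DFS from C (visiting each vertex's neighbors in the order listed); mark gray on enter, black on exit:
C gray
  I gray
    G gray
      K gray
      K black
    G black
    L gray
    L black
  I black
  B gray
  B black
  N gray
    J gray
      J→C: C is gray → back edge
First back edge: J → C.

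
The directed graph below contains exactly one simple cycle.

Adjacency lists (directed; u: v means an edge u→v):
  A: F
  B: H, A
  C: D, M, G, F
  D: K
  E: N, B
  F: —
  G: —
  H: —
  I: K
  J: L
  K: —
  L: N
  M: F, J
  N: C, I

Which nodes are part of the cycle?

C, J, L, M, N

DFS with gray/black marking from N:
N gray
  C gray
    D gray
      K gray
      K black
    D black
    M gray
      F gray
      F black
      J gray
        L gray
          L→N: N is gray → back edge
Back edge closes the cycle N → C → M → J → L → N; its vertices are {C, J, L, M, N}.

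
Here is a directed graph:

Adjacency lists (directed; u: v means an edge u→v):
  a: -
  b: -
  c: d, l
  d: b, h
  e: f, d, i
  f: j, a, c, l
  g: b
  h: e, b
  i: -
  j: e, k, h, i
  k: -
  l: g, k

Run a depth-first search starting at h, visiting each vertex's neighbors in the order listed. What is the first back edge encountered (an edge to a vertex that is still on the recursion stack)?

j->e

DFS from h (visiting each vertex's neighbors in the order listed); mark gray on enter, black on exit:
h gray
  e gray
    f gray
      j gray
        j→e: e is gray → back edge
First back edge: j → e.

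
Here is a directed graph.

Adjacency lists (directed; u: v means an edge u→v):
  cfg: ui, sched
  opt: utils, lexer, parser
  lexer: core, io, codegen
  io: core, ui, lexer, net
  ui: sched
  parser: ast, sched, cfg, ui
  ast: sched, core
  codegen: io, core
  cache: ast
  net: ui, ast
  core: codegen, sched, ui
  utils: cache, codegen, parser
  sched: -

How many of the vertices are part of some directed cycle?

A vertex is on a directed cycle iff it belongs to a strongly connected component of size ≥ 2 (or has a self-loop).
The vertices on cycles are {io, ast, net, core, lexer, codegen} — 6 in total.

6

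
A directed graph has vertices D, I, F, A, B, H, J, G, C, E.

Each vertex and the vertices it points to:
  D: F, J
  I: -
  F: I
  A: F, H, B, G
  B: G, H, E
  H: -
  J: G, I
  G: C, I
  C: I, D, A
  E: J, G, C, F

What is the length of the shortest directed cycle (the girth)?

3

For each vertex v, BFS finds the shortest path from v back to v.
The shortest such closed walk is C → A → G → C, length 3.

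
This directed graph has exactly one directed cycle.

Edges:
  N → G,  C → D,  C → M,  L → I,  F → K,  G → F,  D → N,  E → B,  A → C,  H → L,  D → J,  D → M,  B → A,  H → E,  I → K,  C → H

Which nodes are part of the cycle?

DFS with gray/black marking from C:
C gray
  M gray
  M black
  D gray
    J gray
    J black
    D→M: M black — skip
    N gray
      G gray
        F gray
          K gray
          K black
        F black
      G black
    N black
  D black
  H gray
    E gray
      B gray
        A gray
          A→C: C is gray → back edge
Back edge closes the cycle C → H → E → B → A → C; its vertices are {A, B, C, E, H}.

A, B, C, E, H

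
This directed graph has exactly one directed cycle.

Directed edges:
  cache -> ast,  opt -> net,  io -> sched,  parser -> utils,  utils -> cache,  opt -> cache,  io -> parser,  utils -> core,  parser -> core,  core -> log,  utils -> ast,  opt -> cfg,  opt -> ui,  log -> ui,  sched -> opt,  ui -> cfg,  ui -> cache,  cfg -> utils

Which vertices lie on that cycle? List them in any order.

DFS with gray/black marking from ui:
ui gray
  cfg gray
    utils gray
      ast gray
      ast black
      core gray
        log gray
          log→ui: ui is gray → back edge
Back edge closes the cycle ui → cfg → utils → core → log → ui; its vertices are {ui, cfg, log, core, utils}.

ui, cfg, log, core, utils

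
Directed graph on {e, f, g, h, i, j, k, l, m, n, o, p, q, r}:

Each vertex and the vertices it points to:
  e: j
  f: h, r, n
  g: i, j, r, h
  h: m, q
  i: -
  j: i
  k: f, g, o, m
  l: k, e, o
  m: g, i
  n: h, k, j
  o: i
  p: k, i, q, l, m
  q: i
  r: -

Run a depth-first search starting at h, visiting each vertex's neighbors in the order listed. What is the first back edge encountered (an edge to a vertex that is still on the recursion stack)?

DFS from h (visiting each vertex's neighbors in the order listed); mark gray on enter, black on exit:
h gray
  m gray
    g gray
      i gray
      i black
      j gray
        j→i: i black — skip
      j black
      r gray
      r black
      g→h: h is gray → back edge
First back edge: g → h.

g->h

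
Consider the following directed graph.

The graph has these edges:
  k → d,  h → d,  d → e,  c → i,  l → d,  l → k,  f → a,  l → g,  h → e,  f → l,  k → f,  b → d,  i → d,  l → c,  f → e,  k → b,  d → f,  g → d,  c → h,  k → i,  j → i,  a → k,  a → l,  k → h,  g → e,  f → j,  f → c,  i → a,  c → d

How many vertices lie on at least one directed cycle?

11

A vertex is on a directed cycle iff it belongs to a strongly connected component of size ≥ 2 (or has a self-loop).
The vertices on cycles are {a, b, c, d, f, g, h, i, j, k, l} — 11 in total.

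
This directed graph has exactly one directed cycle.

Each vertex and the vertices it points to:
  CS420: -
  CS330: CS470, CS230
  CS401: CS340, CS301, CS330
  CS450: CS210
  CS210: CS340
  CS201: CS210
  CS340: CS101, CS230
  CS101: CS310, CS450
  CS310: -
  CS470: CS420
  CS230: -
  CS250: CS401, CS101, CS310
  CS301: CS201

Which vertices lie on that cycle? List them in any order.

CS101, CS210, CS340, CS450

DFS with gray/black marking from CS340:
CS340 gray
  CS101 gray
    CS310 gray
    CS310 black
    CS450 gray
      CS210 gray
        CS210→CS340: CS340 is gray → back edge
Back edge closes the cycle CS340 → CS101 → CS450 → CS210 → CS340; its vertices are {CS101, CS210, CS340, CS450}.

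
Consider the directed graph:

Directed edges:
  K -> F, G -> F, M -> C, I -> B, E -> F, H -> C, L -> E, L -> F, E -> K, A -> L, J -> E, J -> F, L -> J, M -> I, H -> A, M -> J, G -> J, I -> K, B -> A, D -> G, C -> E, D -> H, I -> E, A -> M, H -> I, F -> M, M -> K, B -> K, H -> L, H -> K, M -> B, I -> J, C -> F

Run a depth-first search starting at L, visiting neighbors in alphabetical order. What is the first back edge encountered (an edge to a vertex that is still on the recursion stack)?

A→L

DFS from L (visiting neighbors in alphabetical order); mark gray on enter, black on exit:
L gray
  E gray
    F gray
      M gray
        B gray
          A gray
            A→L: L is gray → back edge
First back edge: A → L.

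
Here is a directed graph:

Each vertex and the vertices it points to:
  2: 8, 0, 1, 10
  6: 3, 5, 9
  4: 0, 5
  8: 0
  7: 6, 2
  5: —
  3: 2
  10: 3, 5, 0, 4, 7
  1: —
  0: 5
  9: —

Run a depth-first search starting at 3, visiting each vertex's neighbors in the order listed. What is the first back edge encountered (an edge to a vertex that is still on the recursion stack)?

DFS from 3 (visiting each vertex's neighbors in the order listed); mark gray on enter, black on exit:
3 gray
  2 gray
    8 gray
      0 gray
        5 gray
        5 black
      0 black
    8 black
    2→0: 0 black — skip
    1 gray
    1 black
    10 gray
      10→3: 3 is gray → back edge
First back edge: 10 → 3.

10->3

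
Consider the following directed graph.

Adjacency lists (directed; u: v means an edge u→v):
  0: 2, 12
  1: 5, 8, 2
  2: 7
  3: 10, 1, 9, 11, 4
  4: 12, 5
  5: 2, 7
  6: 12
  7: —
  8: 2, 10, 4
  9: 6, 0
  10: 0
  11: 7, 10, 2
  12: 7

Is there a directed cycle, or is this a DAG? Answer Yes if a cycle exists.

No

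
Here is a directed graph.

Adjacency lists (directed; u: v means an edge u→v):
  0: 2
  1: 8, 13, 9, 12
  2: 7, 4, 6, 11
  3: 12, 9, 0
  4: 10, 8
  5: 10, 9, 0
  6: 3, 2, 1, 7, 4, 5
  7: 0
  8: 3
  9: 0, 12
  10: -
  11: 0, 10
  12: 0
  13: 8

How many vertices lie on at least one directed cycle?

A vertex is on a directed cycle iff it belongs to a strongly connected component of size ≥ 2 (or has a self-loop).
The vertices on cycles are {0, 1, 2, 3, 4, 5, 6, 7, 8, 9, 11, 12, 13} — 13 in total.

13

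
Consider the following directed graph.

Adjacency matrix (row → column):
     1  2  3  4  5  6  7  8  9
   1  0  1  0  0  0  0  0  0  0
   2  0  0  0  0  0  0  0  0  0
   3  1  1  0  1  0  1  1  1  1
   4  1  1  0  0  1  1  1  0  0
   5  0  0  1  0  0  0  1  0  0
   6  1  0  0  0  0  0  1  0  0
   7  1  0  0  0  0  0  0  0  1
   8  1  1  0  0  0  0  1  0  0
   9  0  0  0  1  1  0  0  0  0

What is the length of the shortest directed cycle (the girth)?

3

For each vertex v, BFS finds the shortest path from v back to v.
The shortest such closed walk is 3 → 4 → 5 → 3, length 3.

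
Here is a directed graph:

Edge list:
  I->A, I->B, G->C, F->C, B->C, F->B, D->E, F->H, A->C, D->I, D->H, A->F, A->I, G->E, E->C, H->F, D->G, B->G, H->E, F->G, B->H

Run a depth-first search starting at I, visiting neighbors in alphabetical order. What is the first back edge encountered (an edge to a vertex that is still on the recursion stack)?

H→F

DFS from I (visiting neighbors in alphabetical order); mark gray on enter, black on exit:
I gray
  A gray
    C gray
    C black
    F gray
      B gray
        B→C: C black — skip
        G gray
          G→C: C black — skip
          E gray
            E→C: C black — skip
          E black
        G black
        H gray
          H→E: E black — skip
          H→F: F is gray → back edge
First back edge: H → F.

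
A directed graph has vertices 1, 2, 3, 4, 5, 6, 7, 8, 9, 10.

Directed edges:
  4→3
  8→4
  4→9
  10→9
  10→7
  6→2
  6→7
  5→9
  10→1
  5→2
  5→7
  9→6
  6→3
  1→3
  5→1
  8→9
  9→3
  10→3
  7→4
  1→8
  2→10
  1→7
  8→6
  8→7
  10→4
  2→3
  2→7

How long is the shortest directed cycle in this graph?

For each vertex v, BFS finds the shortest path from v back to v.
The shortest such closed walk is 2 → 10 → 9 → 6 → 2, length 4.

4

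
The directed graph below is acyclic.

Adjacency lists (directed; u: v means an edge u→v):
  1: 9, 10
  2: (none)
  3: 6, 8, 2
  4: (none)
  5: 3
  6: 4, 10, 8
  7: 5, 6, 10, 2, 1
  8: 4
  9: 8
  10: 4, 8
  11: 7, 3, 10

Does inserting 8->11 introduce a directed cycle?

Yes

Adding 8→11 creates a cycle iff 11 can already reach 8.
Path from 11: 11 → 3 → 8.
So 11 → … → 8 → 11 is a cycle.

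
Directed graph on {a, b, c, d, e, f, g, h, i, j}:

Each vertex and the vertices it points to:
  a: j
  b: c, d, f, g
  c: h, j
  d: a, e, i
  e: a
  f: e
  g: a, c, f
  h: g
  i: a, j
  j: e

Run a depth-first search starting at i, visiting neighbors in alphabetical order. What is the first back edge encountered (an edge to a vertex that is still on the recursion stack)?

e→a

DFS from i (visiting neighbors in alphabetical order); mark gray on enter, black on exit:
i gray
  a gray
    j gray
      e gray
        e→a: a is gray → back edge
First back edge: e → a.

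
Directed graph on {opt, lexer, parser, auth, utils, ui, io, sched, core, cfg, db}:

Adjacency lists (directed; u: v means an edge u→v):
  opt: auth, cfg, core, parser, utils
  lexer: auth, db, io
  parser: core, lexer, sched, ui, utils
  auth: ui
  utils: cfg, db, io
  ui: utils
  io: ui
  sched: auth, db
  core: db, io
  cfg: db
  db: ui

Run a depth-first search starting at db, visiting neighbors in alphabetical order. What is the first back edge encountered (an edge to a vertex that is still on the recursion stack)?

cfg->db

DFS from db (visiting neighbors in alphabetical order); mark gray on enter, black on exit:
db gray
  ui gray
    utils gray
      cfg gray
        cfg→db: db is gray → back edge
First back edge: cfg → db.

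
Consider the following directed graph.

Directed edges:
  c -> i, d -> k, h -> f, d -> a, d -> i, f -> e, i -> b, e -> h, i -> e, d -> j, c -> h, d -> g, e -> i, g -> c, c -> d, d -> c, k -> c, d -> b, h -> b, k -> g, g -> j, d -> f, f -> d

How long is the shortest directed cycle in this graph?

For each vertex v, BFS finds the shortest path from v back to v.
The shortest such closed walk is f → d → f, length 2.

2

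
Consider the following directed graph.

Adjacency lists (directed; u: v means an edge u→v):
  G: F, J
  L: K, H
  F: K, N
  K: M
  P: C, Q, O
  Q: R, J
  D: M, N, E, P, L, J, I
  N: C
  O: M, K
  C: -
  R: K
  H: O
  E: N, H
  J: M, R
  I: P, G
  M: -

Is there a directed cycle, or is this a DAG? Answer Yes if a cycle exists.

DFS with white/gray/black marking, starting from C:
C gray
C black
G gray
  F gray
    K gray
      M gray
      M black
    K black
    N gray
      N→C: C black — skip
    N black
  F black
  J gray
    J→M: M black — skip
    R gray
      R→K: K black — skip
    R black
  J black
G black
L gray
  L→K: K black — skip
  H gray
    O gray
      O→M: M black — skip
      O→K: K black — skip
    O black
  H black
L black
P gray
  P→C: C black — skip
  Q gray
    Q→R: R black — skip
    Q→J: J black — skip
  Q black
  P→O: O black — skip
P black
D gray
  D→M: M black — skip
  D→N: N black — skip
  E gray
    E→N: N black — skip
    E→H: H black — skip
  E black
  D→P: P black — skip
  D→L: L black — skip
  D→J: J black — skip
  I gray
    I→P: P black — skip
    I→G: G black — skip
  I black
D black
Every edge goes to a white or black vertex — no back edge, so the graph is acyclic.

No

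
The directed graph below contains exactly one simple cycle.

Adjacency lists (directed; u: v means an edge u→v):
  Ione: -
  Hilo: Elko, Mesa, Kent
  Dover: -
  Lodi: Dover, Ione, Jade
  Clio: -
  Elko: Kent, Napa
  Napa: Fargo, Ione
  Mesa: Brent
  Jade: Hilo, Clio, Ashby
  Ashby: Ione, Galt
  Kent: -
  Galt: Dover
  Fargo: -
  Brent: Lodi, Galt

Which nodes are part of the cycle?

Hilo, Jade, Lodi, Mesa, Brent

DFS with gray/black marking from Jade:
Jade gray
  Hilo gray
    Elko gray
      Kent gray
      Kent black
      Napa gray
        Fargo gray
        Fargo black
        Ione gray
        Ione black
      Napa black
    Elko black
    Mesa gray
      Brent gray
        Lodi gray
          Dover gray
          Dover black
          Lodi→Ione: Ione black — skip
          Lodi→Jade: Jade is gray → back edge
Back edge closes the cycle Jade → Hilo → Mesa → Brent → Lodi → Jade; its vertices are {Hilo, Jade, Lodi, Mesa, Brent}.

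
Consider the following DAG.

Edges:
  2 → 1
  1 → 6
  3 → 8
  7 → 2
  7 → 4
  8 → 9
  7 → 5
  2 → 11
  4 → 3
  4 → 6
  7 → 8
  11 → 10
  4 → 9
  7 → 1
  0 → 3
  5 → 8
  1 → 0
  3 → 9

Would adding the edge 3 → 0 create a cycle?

Yes

Adding 3→0 creates a cycle iff 0 can already reach 3.
Path from 0: 0 → 3.
So 0 → … → 3 → 0 is a cycle.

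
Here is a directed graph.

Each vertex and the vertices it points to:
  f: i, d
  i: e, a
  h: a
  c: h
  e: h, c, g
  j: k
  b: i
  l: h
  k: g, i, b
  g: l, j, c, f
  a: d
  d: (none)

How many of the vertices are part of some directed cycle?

7

A vertex is on a directed cycle iff it belongs to a strongly connected component of size ≥ 2 (or has a self-loop).
The vertices on cycles are {b, e, f, g, i, j, k} — 7 in total.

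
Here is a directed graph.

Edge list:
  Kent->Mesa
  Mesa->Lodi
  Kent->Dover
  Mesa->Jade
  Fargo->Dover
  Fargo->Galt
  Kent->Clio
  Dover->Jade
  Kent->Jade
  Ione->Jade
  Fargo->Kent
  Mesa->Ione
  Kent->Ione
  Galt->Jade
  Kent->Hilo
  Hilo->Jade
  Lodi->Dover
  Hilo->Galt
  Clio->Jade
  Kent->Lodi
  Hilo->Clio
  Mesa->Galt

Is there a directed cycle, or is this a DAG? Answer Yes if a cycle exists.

No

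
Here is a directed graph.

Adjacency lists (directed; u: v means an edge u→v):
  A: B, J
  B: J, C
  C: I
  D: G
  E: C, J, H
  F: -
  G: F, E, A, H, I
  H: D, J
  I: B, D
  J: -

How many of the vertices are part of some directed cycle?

8

A vertex is on a directed cycle iff it belongs to a strongly connected component of size ≥ 2 (or has a self-loop).
The vertices on cycles are {A, B, C, D, E, G, H, I} — 8 in total.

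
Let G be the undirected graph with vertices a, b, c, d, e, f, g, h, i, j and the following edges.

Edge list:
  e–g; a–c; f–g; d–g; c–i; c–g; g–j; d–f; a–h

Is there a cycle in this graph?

Yes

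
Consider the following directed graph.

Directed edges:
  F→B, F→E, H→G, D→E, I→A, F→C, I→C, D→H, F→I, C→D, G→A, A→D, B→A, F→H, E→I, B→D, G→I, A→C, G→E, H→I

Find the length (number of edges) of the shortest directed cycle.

For each vertex v, BFS finds the shortest path from v back to v.
The shortest such closed walk is H → G → A → D → H, length 4.

4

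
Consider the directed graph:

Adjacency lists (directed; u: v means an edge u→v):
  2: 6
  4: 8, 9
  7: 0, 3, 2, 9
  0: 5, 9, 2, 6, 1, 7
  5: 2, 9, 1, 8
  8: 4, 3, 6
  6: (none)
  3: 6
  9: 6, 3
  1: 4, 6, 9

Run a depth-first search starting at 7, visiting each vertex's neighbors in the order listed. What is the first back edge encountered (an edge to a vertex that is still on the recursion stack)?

8->4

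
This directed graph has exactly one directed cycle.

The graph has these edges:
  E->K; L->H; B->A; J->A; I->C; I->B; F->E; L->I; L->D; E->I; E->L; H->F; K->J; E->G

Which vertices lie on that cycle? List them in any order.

E, F, H, L

DFS with gray/black marking from E:
E gray
  I gray
    B gray
      A gray
      A black
    B black
    C gray
    C black
  I black
  L gray
    H gray
      F gray
        F→E: E is gray → back edge
Back edge closes the cycle E → L → H → F → E; its vertices are {E, F, H, L}.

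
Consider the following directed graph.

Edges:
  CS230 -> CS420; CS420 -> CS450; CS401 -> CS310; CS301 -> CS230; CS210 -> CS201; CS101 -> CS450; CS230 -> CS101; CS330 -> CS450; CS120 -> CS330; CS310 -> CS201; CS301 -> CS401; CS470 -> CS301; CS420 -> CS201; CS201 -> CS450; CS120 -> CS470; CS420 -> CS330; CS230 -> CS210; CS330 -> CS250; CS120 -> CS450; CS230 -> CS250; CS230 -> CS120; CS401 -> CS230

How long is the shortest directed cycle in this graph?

4

For each vertex v, BFS finds the shortest path from v back to v.
The shortest such closed walk is CS301 → CS230 → CS120 → CS470 → CS301, length 4.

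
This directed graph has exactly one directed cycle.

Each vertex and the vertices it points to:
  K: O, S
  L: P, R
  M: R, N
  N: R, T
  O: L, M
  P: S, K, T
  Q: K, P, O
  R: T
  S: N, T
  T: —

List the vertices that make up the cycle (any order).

DFS with gray/black marking from O:
O gray
  L gray
    P gray
      S gray
        N gray
          R gray
            T gray
            T black
          R black
          N→T: T black — skip
        N black
        S→T: T black — skip
      S black
      K gray
        K→O: O is gray → back edge
Back edge closes the cycle O → L → P → K → O; its vertices are {K, L, O, P}.

K, L, O, P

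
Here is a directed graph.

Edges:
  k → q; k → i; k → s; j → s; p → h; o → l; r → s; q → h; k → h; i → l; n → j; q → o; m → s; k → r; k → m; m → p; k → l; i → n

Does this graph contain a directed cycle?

DFS with white/gray/black marking, starting from n:
n gray
  j gray
    s gray
    s black
  j black
n black
h gray
h black
i gray
  l gray
  l black
  i→n: n black — skip
i black
k gray
  k→h: h black — skip
  r gray
    r→s: s black — skip
  r black
  k→s: s black — skip
  k→l: l black — skip
  q gray
    o gray
      o→l: l black — skip
    o black
    q→h: h black — skip
  q black
  k→i: i black — skip
  m gray
    p gray
      p→h: h black — skip
    p black
    m→s: s black — skip
  m black
k black
Every edge goes to a white or black vertex — no back edge, so the graph is acyclic.

No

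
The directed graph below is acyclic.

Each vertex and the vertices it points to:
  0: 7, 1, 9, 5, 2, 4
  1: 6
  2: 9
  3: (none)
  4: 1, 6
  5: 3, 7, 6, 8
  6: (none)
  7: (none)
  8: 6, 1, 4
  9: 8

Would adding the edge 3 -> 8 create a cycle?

No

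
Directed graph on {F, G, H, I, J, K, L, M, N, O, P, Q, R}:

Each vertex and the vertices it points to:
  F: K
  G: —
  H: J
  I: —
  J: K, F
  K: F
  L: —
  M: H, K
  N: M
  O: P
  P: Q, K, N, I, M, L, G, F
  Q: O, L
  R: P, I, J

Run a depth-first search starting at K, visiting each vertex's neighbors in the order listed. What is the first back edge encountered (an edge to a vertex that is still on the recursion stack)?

F->K

DFS from K (visiting each vertex's neighbors in the order listed); mark gray on enter, black on exit:
K gray
  F gray
    F→K: K is gray → back edge
First back edge: F → K.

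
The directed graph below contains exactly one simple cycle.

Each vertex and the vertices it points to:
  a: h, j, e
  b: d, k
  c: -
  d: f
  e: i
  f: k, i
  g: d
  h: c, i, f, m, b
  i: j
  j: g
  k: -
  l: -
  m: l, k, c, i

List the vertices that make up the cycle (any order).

d, f, g, i, j

DFS with gray/black marking from f:
f gray
  k gray
  k black
  i gray
    j gray
      g gray
        d gray
          d→f: f is gray → back edge
Back edge closes the cycle f → i → j → g → d → f; its vertices are {d, f, g, i, j}.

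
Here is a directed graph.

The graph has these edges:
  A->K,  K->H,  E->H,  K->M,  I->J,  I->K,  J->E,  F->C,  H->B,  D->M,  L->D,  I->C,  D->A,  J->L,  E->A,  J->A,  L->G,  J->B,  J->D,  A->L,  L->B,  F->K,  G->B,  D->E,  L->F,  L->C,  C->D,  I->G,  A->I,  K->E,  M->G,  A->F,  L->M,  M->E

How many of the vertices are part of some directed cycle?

A vertex is on a directed cycle iff it belongs to a strongly connected component of size ≥ 2 (or has a self-loop).
The vertices on cycles are {A, C, D, E, F, I, J, K, L, M} — 10 in total.

10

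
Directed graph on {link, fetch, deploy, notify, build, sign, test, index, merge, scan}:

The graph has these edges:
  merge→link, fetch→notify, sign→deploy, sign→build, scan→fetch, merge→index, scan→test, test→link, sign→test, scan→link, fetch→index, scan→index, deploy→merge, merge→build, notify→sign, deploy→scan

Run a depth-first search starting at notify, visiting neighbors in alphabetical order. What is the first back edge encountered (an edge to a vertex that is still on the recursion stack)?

fetch->notify

DFS from notify (visiting neighbors in alphabetical order); mark gray on enter, black on exit:
notify gray
  sign gray
    build gray
    build black
    deploy gray
      merge gray
        merge→build: build black — skip
        index gray
        index black
        link gray
        link black
      merge black
      scan gray
        fetch gray
          fetch→index: index black — skip
          fetch→notify: notify is gray → back edge
First back edge: fetch → notify.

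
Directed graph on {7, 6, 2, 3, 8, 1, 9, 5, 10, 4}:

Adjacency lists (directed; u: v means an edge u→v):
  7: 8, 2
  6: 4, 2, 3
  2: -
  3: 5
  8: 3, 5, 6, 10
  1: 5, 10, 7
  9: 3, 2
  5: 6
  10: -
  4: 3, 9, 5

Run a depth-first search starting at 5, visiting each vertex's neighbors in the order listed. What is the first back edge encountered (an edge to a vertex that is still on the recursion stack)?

DFS from 5 (visiting each vertex's neighbors in the order listed); mark gray on enter, black on exit:
5 gray
  6 gray
    4 gray
      3 gray
        3→5: 5 is gray → back edge
First back edge: 3 → 5.

3→5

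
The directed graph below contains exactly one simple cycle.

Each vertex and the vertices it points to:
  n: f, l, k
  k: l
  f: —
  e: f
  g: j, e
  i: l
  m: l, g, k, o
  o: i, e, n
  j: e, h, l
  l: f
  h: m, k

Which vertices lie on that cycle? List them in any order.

DFS with gray/black marking from g:
g gray
  j gray
    e gray
      f gray
      f black
    e black
    h gray
      m gray
        l gray
          l→f: f black — skip
        l black
        m→g: g is gray → back edge
Back edge closes the cycle g → j → h → m → g; its vertices are {g, h, j, m}.

g, h, j, m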